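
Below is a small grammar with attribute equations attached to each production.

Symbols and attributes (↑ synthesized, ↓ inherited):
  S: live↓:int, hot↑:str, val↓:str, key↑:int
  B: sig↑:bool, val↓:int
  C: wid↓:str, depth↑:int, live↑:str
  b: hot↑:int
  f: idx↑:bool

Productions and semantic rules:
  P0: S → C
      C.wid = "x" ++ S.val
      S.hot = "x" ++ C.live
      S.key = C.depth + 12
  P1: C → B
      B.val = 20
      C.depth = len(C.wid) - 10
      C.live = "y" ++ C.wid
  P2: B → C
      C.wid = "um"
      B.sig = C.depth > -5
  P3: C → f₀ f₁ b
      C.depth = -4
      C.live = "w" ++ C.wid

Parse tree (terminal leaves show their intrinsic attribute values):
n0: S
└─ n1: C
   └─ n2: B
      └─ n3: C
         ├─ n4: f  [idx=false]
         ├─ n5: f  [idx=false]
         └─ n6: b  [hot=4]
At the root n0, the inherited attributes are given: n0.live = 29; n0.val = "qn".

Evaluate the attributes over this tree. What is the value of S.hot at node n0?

"xyxqn"

1. n0.live = 29  [given at root]
2. n0.val = "qn"  [given at root]
3. n1.wid = "xqn"  ["x" ++ S.val]
4. n2.val = 20  [20]
5. n3.wid = "um"  ["um"]
6. n4.idx = false  [terminal]
7. n5.idx = false  [terminal]
8. n6.hot = 4  [terminal]
9. n3.depth = -4  [-4]
10. n3.live = "wum"  ["w" ++ C.wid]
11. n2.sig = true  [C.depth > -5]
12. n1.depth = -7  [len(C.wid) - 10]
13. n1.live = "yxqn"  ["y" ++ C.wid]
14. n0.hot = "xyxqn"  ["x" ++ C.live]
15. n0.key = 5  [C.depth + 12]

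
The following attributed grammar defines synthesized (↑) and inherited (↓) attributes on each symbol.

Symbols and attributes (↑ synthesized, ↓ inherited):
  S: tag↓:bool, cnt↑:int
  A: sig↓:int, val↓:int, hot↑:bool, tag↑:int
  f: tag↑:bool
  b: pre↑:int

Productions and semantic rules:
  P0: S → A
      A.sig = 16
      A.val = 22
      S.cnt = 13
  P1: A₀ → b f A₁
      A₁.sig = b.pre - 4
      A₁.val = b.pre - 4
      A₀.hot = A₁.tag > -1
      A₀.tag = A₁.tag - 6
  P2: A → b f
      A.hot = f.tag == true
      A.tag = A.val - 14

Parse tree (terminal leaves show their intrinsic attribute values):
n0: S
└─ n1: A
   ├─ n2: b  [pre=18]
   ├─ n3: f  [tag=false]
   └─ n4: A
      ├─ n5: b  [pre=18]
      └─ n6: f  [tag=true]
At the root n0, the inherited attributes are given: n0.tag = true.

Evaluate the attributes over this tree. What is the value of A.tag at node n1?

-6

1. n0.tag = true  [given at root]
2. n1.sig = 16  [16]
3. n1.val = 22  [22]
4. n2.pre = 18  [terminal]
5. n3.tag = false  [terminal]
6. n4.sig = 14  [b.pre - 4]
7. n4.val = 14  [b.pre - 4]
8. n5.pre = 18  [terminal]
9. n6.tag = true  [terminal]
10. n4.hot = true  [f.tag == true]
11. n4.tag = 0  [A.val - 14]
12. n1.hot = true  [A₁.tag > -1]
13. n1.tag = -6  [A₁.tag - 6]
14. n0.cnt = 13  [13]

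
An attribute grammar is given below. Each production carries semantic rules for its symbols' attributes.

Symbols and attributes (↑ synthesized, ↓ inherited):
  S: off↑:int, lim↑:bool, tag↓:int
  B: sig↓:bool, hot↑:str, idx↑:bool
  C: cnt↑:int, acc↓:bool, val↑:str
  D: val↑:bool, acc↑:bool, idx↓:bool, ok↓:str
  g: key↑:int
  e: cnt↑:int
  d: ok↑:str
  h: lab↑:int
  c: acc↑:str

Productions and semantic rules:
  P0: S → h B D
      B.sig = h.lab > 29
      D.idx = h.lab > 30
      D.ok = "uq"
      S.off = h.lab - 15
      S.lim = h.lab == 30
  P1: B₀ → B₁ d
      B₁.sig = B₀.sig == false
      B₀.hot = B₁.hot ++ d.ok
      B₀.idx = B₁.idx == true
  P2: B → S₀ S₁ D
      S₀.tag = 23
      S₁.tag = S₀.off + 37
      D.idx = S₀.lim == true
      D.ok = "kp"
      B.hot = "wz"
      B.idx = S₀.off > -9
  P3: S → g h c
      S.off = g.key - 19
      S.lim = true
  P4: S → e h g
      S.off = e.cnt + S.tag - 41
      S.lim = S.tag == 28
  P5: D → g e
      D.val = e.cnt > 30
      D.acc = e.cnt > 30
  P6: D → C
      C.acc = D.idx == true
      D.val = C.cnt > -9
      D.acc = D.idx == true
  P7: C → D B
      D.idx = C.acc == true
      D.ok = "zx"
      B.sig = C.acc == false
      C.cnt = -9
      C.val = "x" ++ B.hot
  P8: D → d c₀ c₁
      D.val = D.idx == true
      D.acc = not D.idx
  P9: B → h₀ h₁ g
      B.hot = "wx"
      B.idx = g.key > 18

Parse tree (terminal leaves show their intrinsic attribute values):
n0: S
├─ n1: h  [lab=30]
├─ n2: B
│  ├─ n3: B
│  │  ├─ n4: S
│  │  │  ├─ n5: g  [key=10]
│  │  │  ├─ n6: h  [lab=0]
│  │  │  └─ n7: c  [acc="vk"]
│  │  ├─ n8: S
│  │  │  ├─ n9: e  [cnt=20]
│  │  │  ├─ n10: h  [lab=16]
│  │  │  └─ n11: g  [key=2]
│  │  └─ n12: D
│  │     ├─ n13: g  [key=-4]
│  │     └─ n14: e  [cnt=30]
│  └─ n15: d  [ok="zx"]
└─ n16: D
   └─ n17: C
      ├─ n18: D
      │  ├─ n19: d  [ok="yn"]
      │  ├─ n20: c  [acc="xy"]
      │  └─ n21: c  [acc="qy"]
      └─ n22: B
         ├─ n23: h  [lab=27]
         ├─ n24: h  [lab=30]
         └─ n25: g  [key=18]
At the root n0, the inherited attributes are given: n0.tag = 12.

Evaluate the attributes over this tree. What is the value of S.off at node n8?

1. n0.tag = 12  [given at root]
2. n1.lab = 30  [terminal]
3. n2.sig = true  [h.lab > 29]
4. n3.sig = false  [B₀.sig == false]
5. n4.tag = 23  [23]
6. n5.key = 10  [terminal]
7. n6.lab = 0  [terminal]
8. n7.acc = "vk"  [terminal]
9. n4.off = -9  [g.key - 19]
10. n4.lim = true  [true]
11. n8.tag = 28  [S₀.off + 37]
12. n9.cnt = 20  [terminal]
13. n10.lab = 16  [terminal]
14. n11.key = 2  [terminal]
15. n8.off = 7  [e.cnt + S.tag - 41]
16. n8.lim = true  [S.tag == 28]
17. n12.idx = true  [S₀.lim == true]
18. n12.ok = "kp"  ["kp"]
19. n13.key = -4  [terminal]
20. n14.cnt = 30  [terminal]
21. n12.val = false  [e.cnt > 30]
22. n12.acc = false  [e.cnt > 30]
23. n3.hot = "wz"  ["wz"]
24. n3.idx = false  [S₀.off > -9]
25. n15.ok = "zx"  [terminal]
26. n2.hot = "wzzx"  [B₁.hot ++ d.ok]
27. n2.idx = false  [B₁.idx == true]
28. n16.idx = false  [h.lab > 30]
29. n16.ok = "uq"  ["uq"]
30. n17.acc = false  [D.idx == true]
31. n18.idx = false  [C.acc == true]
32. n18.ok = "zx"  ["zx"]
33. n19.ok = "yn"  [terminal]
34. n20.acc = "xy"  [terminal]
35. n21.acc = "qy"  [terminal]
36. n18.val = false  [D.idx == true]
37. n18.acc = true  [not D.idx]
38. n22.sig = true  [C.acc == false]
39. n23.lab = 27  [terminal]
40. n24.lab = 30  [terminal]
41. n25.key = 18  [terminal]
42. n22.hot = "wx"  ["wx"]
43. n22.idx = false  [g.key > 18]
44. n17.cnt = -9  [-9]
45. n17.val = "xwx"  ["x" ++ B.hot]
46. n16.val = false  [C.cnt > -9]
47. n16.acc = false  [D.idx == true]
48. n0.off = 15  [h.lab - 15]
49. n0.lim = true  [h.lab == 30]

7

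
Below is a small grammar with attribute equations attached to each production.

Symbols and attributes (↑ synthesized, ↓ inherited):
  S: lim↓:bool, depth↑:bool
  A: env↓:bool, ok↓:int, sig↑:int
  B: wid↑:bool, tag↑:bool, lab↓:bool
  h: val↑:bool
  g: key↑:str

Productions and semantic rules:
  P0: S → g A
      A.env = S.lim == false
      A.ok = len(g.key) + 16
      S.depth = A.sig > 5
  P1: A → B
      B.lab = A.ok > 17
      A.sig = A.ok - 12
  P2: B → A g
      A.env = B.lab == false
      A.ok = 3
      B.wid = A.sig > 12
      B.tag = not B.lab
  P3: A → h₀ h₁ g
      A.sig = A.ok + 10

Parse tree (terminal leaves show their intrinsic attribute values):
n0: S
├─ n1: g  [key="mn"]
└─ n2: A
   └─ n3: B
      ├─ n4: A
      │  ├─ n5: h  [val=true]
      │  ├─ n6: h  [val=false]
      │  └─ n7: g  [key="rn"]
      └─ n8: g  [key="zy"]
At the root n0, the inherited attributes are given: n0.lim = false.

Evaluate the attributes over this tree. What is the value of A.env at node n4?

false

1. n0.lim = false  [given at root]
2. n1.key = "mn"  [terminal]
3. n2.env = true  [S.lim == false]
4. n2.ok = 18  [len(g.key) + 16]
5. n3.lab = true  [A.ok > 17]
6. n4.env = false  [B.lab == false]
7. n4.ok = 3  [3]
8. n5.val = true  [terminal]
9. n6.val = false  [terminal]
10. n7.key = "rn"  [terminal]
11. n4.sig = 13  [A.ok + 10]
12. n8.key = "zy"  [terminal]
13. n3.wid = true  [A.sig > 12]
14. n3.tag = false  [not B.lab]
15. n2.sig = 6  [A.ok - 12]
16. n0.depth = true  [A.sig > 5]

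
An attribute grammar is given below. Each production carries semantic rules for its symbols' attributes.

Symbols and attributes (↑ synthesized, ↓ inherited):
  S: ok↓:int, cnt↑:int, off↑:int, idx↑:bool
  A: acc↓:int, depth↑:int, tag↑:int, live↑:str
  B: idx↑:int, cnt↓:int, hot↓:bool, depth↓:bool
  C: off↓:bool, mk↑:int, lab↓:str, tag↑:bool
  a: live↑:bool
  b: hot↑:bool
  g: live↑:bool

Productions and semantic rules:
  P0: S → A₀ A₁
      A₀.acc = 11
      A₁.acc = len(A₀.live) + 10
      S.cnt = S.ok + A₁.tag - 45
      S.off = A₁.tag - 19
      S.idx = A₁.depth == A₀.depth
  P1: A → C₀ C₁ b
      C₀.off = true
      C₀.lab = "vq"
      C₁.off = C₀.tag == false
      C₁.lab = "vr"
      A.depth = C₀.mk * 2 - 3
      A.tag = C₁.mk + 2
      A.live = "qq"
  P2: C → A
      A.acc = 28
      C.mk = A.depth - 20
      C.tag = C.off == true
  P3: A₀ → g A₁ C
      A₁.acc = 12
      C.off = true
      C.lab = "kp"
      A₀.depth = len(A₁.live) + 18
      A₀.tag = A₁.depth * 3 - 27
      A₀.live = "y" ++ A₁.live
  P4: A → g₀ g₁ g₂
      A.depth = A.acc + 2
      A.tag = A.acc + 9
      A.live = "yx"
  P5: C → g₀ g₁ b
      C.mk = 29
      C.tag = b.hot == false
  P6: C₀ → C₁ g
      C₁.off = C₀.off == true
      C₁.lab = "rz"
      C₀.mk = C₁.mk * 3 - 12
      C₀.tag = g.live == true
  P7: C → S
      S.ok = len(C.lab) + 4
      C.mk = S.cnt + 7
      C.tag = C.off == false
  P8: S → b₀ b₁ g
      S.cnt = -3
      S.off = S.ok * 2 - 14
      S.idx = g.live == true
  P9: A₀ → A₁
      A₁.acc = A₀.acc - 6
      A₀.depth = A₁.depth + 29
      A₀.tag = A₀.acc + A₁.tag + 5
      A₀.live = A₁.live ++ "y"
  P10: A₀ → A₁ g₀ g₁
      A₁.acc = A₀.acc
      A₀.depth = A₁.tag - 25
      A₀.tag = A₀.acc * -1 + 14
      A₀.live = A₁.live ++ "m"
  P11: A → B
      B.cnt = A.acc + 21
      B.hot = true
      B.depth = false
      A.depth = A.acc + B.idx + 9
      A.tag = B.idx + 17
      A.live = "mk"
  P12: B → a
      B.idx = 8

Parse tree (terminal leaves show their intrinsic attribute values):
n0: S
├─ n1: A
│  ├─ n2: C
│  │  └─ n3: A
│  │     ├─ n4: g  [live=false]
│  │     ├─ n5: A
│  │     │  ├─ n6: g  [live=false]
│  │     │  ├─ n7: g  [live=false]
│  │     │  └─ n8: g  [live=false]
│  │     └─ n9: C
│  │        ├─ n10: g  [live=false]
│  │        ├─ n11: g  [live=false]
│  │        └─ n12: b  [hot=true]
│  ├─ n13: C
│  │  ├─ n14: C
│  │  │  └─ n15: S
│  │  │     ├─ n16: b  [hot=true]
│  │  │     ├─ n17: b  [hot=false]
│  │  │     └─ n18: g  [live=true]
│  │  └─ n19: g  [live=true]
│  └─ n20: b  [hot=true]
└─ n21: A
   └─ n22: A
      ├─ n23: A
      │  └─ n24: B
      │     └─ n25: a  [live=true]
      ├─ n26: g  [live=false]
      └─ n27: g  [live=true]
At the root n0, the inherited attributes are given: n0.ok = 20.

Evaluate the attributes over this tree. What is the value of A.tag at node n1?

1. n0.ok = 20  [given at root]
2. n1.acc = 11  [11]
3. n2.off = true  [true]
4. n2.lab = "vq"  ["vq"]
5. n3.acc = 28  [28]
6. n4.live = false  [terminal]
7. n5.acc = 12  [12]
8. n6.live = false  [terminal]
9. n7.live = false  [terminal]
10. n8.live = false  [terminal]
11. n5.depth = 14  [A.acc + 2]
12. n5.tag = 21  [A.acc + 9]
13. n5.live = "yx"  ["yx"]
14. n9.off = true  [true]
15. n9.lab = "kp"  ["kp"]
16. n10.live = false  [terminal]
17. n11.live = false  [terminal]
18. n12.hot = true  [terminal]
19. n9.mk = 29  [29]
20. n9.tag = false  [b.hot == false]
21. n3.depth = 20  [len(A₁.live) + 18]
22. n3.tag = 15  [A₁.depth * 3 - 27]
23. n3.live = "yyx"  ["y" ++ A₁.live]
24. n2.mk = 0  [A.depth - 20]
25. n2.tag = true  [C.off == true]
26. n13.off = false  [C₀.tag == false]
27. n13.lab = "vr"  ["vr"]
28. n14.off = false  [C₀.off == true]
29. n14.lab = "rz"  ["rz"]
30. n15.ok = 6  [len(C.lab) + 4]
31. n16.hot = true  [terminal]
32. n17.hot = false  [terminal]
33. n18.live = true  [terminal]
34. n15.cnt = -3  [-3]
35. n15.off = -2  [S.ok * 2 - 14]
36. n15.idx = true  [g.live == true]
37. n14.mk = 4  [S.cnt + 7]
38. n14.tag = true  [C.off == false]
39. n19.live = true  [terminal]
40. n13.mk = 0  [C₁.mk * 3 - 12]
41. n13.tag = true  [g.live == true]
42. n20.hot = true  [terminal]
43. n1.depth = -3  [C₀.mk * 2 - 3]
44. n1.tag = 2  [C₁.mk + 2]
45. n1.live = "qq"  ["qq"]
46. n21.acc = 12  [len(A₀.live) + 10]
47. n22.acc = 6  [A₀.acc - 6]
48. n23.acc = 6  [A₀.acc]
49. n24.cnt = 27  [A.acc + 21]
50. n24.hot = true  [true]
51. n24.depth = false  [false]
52. n25.live = true  [terminal]
53. n24.idx = 8  [8]
54. n23.depth = 23  [A.acc + B.idx + 9]
55. n23.tag = 25  [B.idx + 17]
56. n23.live = "mk"  ["mk"]
57. n26.live = false  [terminal]
58. n27.live = true  [terminal]
59. n22.depth = 0  [A₁.tag - 25]
60. n22.tag = 8  [A₀.acc * -1 + 14]
61. n22.live = "mkm"  [A₁.live ++ "m"]
62. n21.depth = 29  [A₁.depth + 29]
63. n21.tag = 25  [A₀.acc + A₁.tag + 5]
64. n21.live = "mkmy"  [A₁.live ++ "y"]
65. n0.cnt = 0  [S.ok + A₁.tag - 45]
66. n0.off = 6  [A₁.tag - 19]
67. n0.idx = false  [A₁.depth == A₀.depth]

2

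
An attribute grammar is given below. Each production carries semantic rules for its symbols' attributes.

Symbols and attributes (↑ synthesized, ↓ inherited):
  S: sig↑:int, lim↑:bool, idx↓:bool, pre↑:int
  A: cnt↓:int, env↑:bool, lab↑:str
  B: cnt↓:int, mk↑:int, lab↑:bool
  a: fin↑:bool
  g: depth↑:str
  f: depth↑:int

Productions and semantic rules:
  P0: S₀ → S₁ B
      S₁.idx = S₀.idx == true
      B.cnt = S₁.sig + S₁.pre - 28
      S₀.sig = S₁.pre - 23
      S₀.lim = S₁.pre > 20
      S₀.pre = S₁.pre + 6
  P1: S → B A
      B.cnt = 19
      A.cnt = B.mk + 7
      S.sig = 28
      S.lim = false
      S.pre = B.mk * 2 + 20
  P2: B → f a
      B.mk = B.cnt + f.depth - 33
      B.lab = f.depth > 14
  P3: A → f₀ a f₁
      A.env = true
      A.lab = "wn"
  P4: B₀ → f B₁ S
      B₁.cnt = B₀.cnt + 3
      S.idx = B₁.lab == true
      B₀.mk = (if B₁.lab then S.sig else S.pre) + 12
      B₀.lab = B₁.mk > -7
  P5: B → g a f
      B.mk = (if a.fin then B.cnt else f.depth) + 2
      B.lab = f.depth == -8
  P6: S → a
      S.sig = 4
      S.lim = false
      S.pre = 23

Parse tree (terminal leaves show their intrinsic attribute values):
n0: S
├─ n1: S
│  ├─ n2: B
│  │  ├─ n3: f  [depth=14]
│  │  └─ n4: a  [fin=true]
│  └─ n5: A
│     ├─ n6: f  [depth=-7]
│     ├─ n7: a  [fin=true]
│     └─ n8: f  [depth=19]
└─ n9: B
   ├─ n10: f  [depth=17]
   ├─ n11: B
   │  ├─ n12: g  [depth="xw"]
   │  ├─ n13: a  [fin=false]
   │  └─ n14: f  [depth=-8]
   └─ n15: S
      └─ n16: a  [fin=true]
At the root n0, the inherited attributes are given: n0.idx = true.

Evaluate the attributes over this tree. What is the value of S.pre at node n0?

1. n0.idx = true  [given at root]
2. n1.idx = true  [S₀.idx == true]
3. n2.cnt = 19  [19]
4. n3.depth = 14  [terminal]
5. n4.fin = true  [terminal]
6. n2.mk = 0  [B.cnt + f.depth - 33]
7. n2.lab = false  [f.depth > 14]
8. n5.cnt = 7  [B.mk + 7]
9. n6.depth = -7  [terminal]
10. n7.fin = true  [terminal]
11. n8.depth = 19  [terminal]
12. n5.env = true  [true]
13. n5.lab = "wn"  ["wn"]
14. n1.sig = 28  [28]
15. n1.lim = false  [false]
16. n1.pre = 20  [B.mk * 2 + 20]
17. n9.cnt = 20  [S₁.sig + S₁.pre - 28]
18. n10.depth = 17  [terminal]
19. n11.cnt = 23  [B₀.cnt + 3]
20. n12.depth = "xw"  [terminal]
21. n13.fin = false  [terminal]
22. n14.depth = -8  [terminal]
23. n11.mk = -6  [(if a.fin then B.cnt else f.depth) + 2]
24. n11.lab = true  [f.depth == -8]
25. n15.idx = true  [B₁.lab == true]
26. n16.fin = true  [terminal]
27. n15.sig = 4  [4]
28. n15.lim = false  [false]
29. n15.pre = 23  [23]
30. n9.mk = 16  [(if B₁.lab then S.sig else S.pre) + 12]
31. n9.lab = true  [B₁.mk > -7]
32. n0.sig = -3  [S₁.pre - 23]
33. n0.lim = false  [S₁.pre > 20]
34. n0.pre = 26  [S₁.pre + 6]

26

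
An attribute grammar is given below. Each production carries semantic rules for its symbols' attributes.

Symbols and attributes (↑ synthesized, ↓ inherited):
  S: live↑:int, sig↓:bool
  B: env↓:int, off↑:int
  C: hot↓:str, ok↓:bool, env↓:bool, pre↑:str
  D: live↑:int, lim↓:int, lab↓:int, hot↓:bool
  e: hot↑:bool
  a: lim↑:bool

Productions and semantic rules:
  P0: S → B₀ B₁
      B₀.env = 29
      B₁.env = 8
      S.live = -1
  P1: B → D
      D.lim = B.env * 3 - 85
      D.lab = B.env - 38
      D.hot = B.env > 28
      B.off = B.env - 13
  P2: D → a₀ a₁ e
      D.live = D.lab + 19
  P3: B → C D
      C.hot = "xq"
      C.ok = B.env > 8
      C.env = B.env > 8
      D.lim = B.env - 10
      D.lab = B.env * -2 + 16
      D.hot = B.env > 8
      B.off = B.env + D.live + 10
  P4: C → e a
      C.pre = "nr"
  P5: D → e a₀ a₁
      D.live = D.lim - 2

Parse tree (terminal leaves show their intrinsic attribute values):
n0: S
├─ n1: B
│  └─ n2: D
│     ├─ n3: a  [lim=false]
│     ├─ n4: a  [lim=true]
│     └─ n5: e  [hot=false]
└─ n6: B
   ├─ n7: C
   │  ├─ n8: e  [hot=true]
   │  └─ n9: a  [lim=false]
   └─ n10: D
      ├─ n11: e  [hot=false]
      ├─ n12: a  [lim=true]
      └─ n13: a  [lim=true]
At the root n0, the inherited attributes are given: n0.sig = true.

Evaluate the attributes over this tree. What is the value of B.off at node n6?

1. n0.sig = true  [given at root]
2. n1.env = 29  [29]
3. n2.lim = 2  [B.env * 3 - 85]
4. n2.lab = -9  [B.env - 38]
5. n2.hot = true  [B.env > 28]
6. n3.lim = false  [terminal]
7. n4.lim = true  [terminal]
8. n5.hot = false  [terminal]
9. n2.live = 10  [D.lab + 19]
10. n1.off = 16  [B.env - 13]
11. n6.env = 8  [8]
12. n7.hot = "xq"  ["xq"]
13. n7.ok = false  [B.env > 8]
14. n7.env = false  [B.env > 8]
15. n8.hot = true  [terminal]
16. n9.lim = false  [terminal]
17. n7.pre = "nr"  ["nr"]
18. n10.lim = -2  [B.env - 10]
19. n10.lab = 0  [B.env * -2 + 16]
20. n10.hot = false  [B.env > 8]
21. n11.hot = false  [terminal]
22. n12.lim = true  [terminal]
23. n13.lim = true  [terminal]
24. n10.live = -4  [D.lim - 2]
25. n6.off = 14  [B.env + D.live + 10]
26. n0.live = -1  [-1]

14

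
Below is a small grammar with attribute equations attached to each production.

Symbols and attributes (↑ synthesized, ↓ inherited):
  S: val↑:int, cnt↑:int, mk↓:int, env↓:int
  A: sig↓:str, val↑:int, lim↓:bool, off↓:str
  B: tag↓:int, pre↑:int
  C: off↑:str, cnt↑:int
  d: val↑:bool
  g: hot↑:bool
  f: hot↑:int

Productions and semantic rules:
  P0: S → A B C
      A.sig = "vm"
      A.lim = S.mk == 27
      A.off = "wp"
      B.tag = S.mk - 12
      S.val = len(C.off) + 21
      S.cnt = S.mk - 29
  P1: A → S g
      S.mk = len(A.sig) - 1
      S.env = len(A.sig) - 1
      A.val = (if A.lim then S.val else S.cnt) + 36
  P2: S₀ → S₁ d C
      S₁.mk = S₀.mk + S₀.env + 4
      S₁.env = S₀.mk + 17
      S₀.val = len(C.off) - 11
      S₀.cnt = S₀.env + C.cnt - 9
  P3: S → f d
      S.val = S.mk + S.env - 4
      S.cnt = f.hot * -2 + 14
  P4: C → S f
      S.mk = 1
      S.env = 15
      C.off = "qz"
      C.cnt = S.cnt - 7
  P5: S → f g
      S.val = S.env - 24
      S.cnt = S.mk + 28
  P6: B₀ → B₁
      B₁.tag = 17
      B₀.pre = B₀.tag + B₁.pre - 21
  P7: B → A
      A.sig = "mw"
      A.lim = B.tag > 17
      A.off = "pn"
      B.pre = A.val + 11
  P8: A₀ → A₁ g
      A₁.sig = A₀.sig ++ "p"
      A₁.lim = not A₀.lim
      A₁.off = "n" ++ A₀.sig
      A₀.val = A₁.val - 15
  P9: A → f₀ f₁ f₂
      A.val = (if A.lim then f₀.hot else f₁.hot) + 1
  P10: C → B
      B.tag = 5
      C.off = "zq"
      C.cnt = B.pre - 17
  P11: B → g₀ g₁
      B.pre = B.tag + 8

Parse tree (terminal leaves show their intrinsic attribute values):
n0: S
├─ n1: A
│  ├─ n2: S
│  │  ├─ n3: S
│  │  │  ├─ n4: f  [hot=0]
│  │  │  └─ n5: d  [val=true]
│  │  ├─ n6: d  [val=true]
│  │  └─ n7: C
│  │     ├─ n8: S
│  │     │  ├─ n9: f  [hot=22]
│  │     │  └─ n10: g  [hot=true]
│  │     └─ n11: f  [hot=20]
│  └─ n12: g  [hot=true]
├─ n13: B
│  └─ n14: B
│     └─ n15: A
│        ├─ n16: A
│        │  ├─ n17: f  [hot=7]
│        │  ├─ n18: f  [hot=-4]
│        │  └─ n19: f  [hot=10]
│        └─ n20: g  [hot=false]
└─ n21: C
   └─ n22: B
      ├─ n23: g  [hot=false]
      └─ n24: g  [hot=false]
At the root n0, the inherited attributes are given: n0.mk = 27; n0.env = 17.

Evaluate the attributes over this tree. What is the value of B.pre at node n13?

1. n0.mk = 27  [given at root]
2. n0.env = 17  [given at root]
3. n1.sig = "vm"  ["vm"]
4. n1.lim = true  [S.mk == 27]
5. n1.off = "wp"  ["wp"]
6. n2.mk = 1  [len(A.sig) - 1]
7. n2.env = 1  [len(A.sig) - 1]
8. n3.mk = 6  [S₀.mk + S₀.env + 4]
9. n3.env = 18  [S₀.mk + 17]
10. n4.hot = 0  [terminal]
11. n5.val = true  [terminal]
12. n3.val = 20  [S.mk + S.env - 4]
13. n3.cnt = 14  [f.hot * -2 + 14]
14. n6.val = true  [terminal]
15. n8.mk = 1  [1]
16. n8.env = 15  [15]
17. n9.hot = 22  [terminal]
18. n10.hot = true  [terminal]
19. n8.val = -9  [S.env - 24]
20. n8.cnt = 29  [S.mk + 28]
21. n11.hot = 20  [terminal]
22. n7.off = "qz"  ["qz"]
23. n7.cnt = 22  [S.cnt - 7]
24. n2.val = -9  [len(C.off) - 11]
25. n2.cnt = 14  [S₀.env + C.cnt - 9]
26. n12.hot = true  [terminal]
27. n1.val = 27  [(if A.lim then S.val else S.cnt) + 36]
28. n13.tag = 15  [S.mk - 12]
29. n14.tag = 17  [17]
30. n15.sig = "mw"  ["mw"]
31. n15.lim = false  [B.tag > 17]
32. n15.off = "pn"  ["pn"]
33. n16.sig = "mwp"  [A₀.sig ++ "p"]
34. n16.lim = true  [not A₀.lim]
35. n16.off = "nmw"  ["n" ++ A₀.sig]
36. n17.hot = 7  [terminal]
37. n18.hot = -4  [terminal]
38. n19.hot = 10  [terminal]
39. n16.val = 8  [(if A.lim then f₀.hot else f₁.hot) + 1]
40. n20.hot = false  [terminal]
41. n15.val = -7  [A₁.val - 15]
42. n14.pre = 4  [A.val + 11]
43. n13.pre = -2  [B₀.tag + B₁.pre - 21]
44. n22.tag = 5  [5]
45. n23.hot = false  [terminal]
46. n24.hot = false  [terminal]
47. n22.pre = 13  [B.tag + 8]
48. n21.off = "zq"  ["zq"]
49. n21.cnt = -4  [B.pre - 17]
50. n0.val = 23  [len(C.off) + 21]
51. n0.cnt = -2  [S.mk - 29]

-2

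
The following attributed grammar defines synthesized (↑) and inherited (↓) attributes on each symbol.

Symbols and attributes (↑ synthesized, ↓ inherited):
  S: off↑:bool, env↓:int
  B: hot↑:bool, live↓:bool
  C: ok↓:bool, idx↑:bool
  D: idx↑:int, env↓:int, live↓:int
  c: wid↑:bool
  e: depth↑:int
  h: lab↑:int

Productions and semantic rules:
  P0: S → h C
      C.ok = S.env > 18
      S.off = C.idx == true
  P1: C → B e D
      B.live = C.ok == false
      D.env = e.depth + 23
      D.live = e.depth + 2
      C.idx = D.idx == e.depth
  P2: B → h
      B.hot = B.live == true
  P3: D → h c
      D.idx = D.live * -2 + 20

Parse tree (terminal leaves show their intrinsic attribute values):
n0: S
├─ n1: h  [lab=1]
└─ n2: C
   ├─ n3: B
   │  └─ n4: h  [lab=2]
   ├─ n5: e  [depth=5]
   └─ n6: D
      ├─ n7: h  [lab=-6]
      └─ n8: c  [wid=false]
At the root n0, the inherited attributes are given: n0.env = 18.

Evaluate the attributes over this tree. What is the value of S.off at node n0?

1. n0.env = 18  [given at root]
2. n1.lab = 1  [terminal]
3. n2.ok = false  [S.env > 18]
4. n3.live = true  [C.ok == false]
5. n4.lab = 2  [terminal]
6. n3.hot = true  [B.live == true]
7. n5.depth = 5  [terminal]
8. n6.env = 28  [e.depth + 23]
9. n6.live = 7  [e.depth + 2]
10. n7.lab = -6  [terminal]
11. n8.wid = false  [terminal]
12. n6.idx = 6  [D.live * -2 + 20]
13. n2.idx = false  [D.idx == e.depth]
14. n0.off = false  [C.idx == true]

false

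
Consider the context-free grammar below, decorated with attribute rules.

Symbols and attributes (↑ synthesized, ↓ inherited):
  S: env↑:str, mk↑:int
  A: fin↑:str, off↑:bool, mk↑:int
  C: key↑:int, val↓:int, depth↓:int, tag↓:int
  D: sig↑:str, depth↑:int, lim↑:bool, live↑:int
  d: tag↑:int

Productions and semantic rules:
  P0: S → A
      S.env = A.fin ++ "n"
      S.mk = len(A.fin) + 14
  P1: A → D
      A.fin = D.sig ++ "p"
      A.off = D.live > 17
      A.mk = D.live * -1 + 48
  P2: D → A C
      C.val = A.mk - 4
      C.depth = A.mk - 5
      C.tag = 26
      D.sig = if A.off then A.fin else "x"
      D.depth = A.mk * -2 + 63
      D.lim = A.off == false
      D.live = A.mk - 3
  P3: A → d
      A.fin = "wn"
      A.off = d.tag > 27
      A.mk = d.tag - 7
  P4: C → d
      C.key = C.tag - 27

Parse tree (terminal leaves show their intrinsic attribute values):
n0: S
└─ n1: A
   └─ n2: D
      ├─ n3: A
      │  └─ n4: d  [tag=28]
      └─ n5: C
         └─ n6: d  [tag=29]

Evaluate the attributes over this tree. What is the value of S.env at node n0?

1. n4.tag = 28  [terminal]
2. n3.fin = "wn"  ["wn"]
3. n3.off = true  [d.tag > 27]
4. n3.mk = 21  [d.tag - 7]
5. n5.val = 17  [A.mk - 4]
6. n5.depth = 16  [A.mk - 5]
7. n5.tag = 26  [26]
8. n6.tag = 29  [terminal]
9. n5.key = -1  [C.tag - 27]
10. n2.sig = "wn"  [if A.off then A.fin else "x"]
11. n2.depth = 21  [A.mk * -2 + 63]
12. n2.lim = false  [A.off == false]
13. n2.live = 18  [A.mk - 3]
14. n1.fin = "wnp"  [D.sig ++ "p"]
15. n1.off = true  [D.live > 17]
16. n1.mk = 30  [D.live * -1 + 48]
17. n0.env = "wnpn"  [A.fin ++ "n"]
18. n0.mk = 17  [len(A.fin) + 14]

"wnpn"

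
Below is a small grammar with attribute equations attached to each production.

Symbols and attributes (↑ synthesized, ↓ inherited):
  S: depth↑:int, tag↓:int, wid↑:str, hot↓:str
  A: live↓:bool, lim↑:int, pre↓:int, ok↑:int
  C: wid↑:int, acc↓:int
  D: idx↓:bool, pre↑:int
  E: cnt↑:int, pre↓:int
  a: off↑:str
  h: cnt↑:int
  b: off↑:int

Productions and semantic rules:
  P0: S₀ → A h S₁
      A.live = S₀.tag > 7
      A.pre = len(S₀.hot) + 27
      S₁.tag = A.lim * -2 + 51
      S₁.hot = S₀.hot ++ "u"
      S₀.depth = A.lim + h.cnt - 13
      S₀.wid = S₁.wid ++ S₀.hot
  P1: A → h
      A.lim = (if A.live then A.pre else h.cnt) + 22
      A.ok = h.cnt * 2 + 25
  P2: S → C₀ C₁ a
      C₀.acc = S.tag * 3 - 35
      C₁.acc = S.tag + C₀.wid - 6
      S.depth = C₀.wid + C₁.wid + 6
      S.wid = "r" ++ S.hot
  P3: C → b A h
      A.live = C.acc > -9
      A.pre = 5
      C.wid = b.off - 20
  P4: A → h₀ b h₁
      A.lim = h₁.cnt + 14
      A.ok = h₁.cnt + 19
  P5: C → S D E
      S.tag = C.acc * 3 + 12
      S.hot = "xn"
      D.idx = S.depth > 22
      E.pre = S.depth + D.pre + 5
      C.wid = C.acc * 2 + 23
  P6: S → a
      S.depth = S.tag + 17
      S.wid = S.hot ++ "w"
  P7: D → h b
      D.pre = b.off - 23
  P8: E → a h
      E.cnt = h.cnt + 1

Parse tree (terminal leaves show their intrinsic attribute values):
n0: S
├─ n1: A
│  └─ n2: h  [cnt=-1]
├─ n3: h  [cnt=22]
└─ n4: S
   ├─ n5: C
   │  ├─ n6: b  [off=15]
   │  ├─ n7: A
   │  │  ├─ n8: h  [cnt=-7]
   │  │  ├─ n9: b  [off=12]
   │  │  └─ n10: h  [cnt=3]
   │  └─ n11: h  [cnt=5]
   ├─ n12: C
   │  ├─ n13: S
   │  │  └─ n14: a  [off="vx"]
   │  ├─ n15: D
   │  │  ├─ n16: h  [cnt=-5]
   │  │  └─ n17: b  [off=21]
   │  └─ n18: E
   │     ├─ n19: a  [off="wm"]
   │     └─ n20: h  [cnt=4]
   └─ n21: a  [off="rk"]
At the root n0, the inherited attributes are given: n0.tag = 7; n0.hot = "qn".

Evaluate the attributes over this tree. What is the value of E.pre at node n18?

1. n0.tag = 7  [given at root]
2. n0.hot = "qn"  [given at root]
3. n1.live = false  [S₀.tag > 7]
4. n1.pre = 29  [len(S₀.hot) + 27]
5. n2.cnt = -1  [terminal]
6. n1.lim = 21  [(if A.live then A.pre else h.cnt) + 22]
7. n1.ok = 23  [h.cnt * 2 + 25]
8. n3.cnt = 22  [terminal]
9. n4.tag = 9  [A.lim * -2 + 51]
10. n4.hot = "qnu"  [S₀.hot ++ "u"]
11. n5.acc = -8  [S.tag * 3 - 35]
12. n6.off = 15  [terminal]
13. n7.live = true  [C.acc > -9]
14. n7.pre = 5  [5]
15. n8.cnt = -7  [terminal]
16. n9.off = 12  [terminal]
17. n10.cnt = 3  [terminal]
18. n7.lim = 17  [h₁.cnt + 14]
19. n7.ok = 22  [h₁.cnt + 19]
20. n11.cnt = 5  [terminal]
21. n5.wid = -5  [b.off - 20]
22. n12.acc = -2  [S.tag + C₀.wid - 6]
23. n13.tag = 6  [C.acc * 3 + 12]
24. n13.hot = "xn"  ["xn"]
25. n14.off = "vx"  [terminal]
26. n13.depth = 23  [S.tag + 17]
27. n13.wid = "xnw"  [S.hot ++ "w"]
28. n15.idx = true  [S.depth > 22]
29. n16.cnt = -5  [terminal]
30. n17.off = 21  [terminal]
31. n15.pre = -2  [b.off - 23]
32. n18.pre = 26  [S.depth + D.pre + 5]
33. n19.off = "wm"  [terminal]
34. n20.cnt = 4  [terminal]
35. n18.cnt = 5  [h.cnt + 1]
36. n12.wid = 19  [C.acc * 2 + 23]
37. n21.off = "rk"  [terminal]
38. n4.depth = 20  [C₀.wid + C₁.wid + 6]
39. n4.wid = "rqnu"  ["r" ++ S.hot]
40. n0.depth = 30  [A.lim + h.cnt - 13]
41. n0.wid = "rqnuqn"  [S₁.wid ++ S₀.hot]

26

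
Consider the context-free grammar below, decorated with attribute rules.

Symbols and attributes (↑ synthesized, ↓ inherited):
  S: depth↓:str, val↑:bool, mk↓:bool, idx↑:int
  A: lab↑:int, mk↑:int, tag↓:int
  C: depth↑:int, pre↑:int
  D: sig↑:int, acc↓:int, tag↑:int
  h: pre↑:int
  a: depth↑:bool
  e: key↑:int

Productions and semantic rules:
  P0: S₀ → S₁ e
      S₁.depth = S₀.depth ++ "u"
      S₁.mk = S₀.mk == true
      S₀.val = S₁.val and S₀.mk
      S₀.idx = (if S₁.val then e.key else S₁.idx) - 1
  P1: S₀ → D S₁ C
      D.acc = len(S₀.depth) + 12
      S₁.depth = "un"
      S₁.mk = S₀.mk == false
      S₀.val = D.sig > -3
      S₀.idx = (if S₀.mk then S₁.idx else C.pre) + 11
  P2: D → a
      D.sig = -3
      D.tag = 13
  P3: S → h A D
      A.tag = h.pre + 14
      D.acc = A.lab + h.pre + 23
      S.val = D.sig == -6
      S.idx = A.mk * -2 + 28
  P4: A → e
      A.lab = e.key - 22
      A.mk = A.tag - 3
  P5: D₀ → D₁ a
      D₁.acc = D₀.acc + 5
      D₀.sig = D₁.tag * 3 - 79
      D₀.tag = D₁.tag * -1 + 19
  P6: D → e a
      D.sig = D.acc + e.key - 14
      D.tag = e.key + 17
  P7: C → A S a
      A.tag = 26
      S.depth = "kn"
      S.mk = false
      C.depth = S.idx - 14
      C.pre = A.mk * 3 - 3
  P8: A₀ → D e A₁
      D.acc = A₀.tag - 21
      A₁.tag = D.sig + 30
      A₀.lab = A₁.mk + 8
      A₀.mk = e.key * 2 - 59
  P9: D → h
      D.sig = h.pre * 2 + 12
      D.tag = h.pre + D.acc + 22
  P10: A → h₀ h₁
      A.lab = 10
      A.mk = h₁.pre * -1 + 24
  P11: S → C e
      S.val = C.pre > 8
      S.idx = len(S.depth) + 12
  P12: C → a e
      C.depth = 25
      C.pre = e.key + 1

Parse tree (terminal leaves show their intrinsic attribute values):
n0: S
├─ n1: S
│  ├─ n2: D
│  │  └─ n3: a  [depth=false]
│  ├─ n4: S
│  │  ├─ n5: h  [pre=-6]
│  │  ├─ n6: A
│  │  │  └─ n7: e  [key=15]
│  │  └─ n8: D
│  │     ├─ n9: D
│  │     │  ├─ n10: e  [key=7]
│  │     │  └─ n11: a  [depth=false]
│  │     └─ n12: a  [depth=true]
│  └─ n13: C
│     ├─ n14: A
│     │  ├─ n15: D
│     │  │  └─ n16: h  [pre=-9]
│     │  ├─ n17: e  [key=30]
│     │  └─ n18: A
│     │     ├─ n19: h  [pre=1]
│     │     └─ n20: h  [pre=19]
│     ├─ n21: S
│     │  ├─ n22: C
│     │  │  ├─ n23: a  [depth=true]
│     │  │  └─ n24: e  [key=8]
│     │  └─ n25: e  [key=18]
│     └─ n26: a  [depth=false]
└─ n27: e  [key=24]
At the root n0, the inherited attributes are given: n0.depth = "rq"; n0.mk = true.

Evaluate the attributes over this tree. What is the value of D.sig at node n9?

8

1. n0.depth = "rq"  [given at root]
2. n0.mk = true  [given at root]
3. n1.depth = "rqu"  [S₀.depth ++ "u"]
4. n1.mk = true  [S₀.mk == true]
5. n2.acc = 15  [len(S₀.depth) + 12]
6. n3.depth = false  [terminal]
7. n2.sig = -3  [-3]
8. n2.tag = 13  [13]
9. n4.depth = "un"  ["un"]
10. n4.mk = false  [S₀.mk == false]
11. n5.pre = -6  [terminal]
12. n6.tag = 8  [h.pre + 14]
13. n7.key = 15  [terminal]
14. n6.lab = -7  [e.key - 22]
15. n6.mk = 5  [A.tag - 3]
16. n8.acc = 10  [A.lab + h.pre + 23]
17. n9.acc = 15  [D₀.acc + 5]
18. n10.key = 7  [terminal]
19. n11.depth = false  [terminal]
20. n9.sig = 8  [D.acc + e.key - 14]
21. n9.tag = 24  [e.key + 17]
22. n12.depth = true  [terminal]
23. n8.sig = -7  [D₁.tag * 3 - 79]
24. n8.tag = -5  [D₁.tag * -1 + 19]
25. n4.val = false  [D.sig == -6]
26. n4.idx = 18  [A.mk * -2 + 28]
27. n14.tag = 26  [26]
28. n15.acc = 5  [A₀.tag - 21]
29. n16.pre = -9  [terminal]
30. n15.sig = -6  [h.pre * 2 + 12]
31. n15.tag = 18  [h.pre + D.acc + 22]
32. n17.key = 30  [terminal]
33. n18.tag = 24  [D.sig + 30]
34. n19.pre = 1  [terminal]
35. n20.pre = 19  [terminal]
36. n18.lab = 10  [10]
37. n18.mk = 5  [h₁.pre * -1 + 24]
38. n14.lab = 13  [A₁.mk + 8]
39. n14.mk = 1  [e.key * 2 - 59]
40. n21.depth = "kn"  ["kn"]
41. n21.mk = false  [false]
42. n23.depth = true  [terminal]
43. n24.key = 8  [terminal]
44. n22.depth = 25  [25]
45. n22.pre = 9  [e.key + 1]
46. n25.key = 18  [terminal]
47. n21.val = true  [C.pre > 8]
48. n21.idx = 14  [len(S.depth) + 12]
49. n26.depth = false  [terminal]
50. n13.depth = 0  [S.idx - 14]
51. n13.pre = 0  [A.mk * 3 - 3]
52. n1.val = false  [D.sig > -3]
53. n1.idx = 29  [(if S₀.mk then S₁.idx else C.pre) + 11]
54. n27.key = 24  [terminal]
55. n0.val = false  [S₁.val and S₀.mk]
56. n0.idx = 28  [(if S₁.val then e.key else S₁.idx) - 1]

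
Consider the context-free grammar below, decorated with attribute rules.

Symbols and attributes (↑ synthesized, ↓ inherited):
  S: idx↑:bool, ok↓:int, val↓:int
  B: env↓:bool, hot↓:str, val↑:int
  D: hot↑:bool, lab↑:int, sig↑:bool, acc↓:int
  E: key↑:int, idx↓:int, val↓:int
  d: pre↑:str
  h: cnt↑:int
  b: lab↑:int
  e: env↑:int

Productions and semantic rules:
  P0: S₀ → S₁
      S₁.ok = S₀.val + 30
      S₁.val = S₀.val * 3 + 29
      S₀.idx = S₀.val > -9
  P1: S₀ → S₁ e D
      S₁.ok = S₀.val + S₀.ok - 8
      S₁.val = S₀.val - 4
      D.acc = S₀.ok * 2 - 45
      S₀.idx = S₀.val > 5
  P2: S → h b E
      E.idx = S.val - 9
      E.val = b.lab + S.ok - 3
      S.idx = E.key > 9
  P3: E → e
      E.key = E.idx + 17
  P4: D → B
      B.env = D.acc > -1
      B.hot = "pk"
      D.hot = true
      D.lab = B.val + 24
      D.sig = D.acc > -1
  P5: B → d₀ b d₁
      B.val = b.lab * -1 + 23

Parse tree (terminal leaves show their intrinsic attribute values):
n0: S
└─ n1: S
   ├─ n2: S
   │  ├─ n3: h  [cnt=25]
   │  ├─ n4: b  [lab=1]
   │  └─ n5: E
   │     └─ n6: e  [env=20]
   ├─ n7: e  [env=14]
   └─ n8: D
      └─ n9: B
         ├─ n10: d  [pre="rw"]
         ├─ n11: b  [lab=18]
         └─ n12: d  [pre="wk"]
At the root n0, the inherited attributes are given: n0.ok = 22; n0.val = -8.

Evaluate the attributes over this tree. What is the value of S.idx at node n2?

false

1. n0.ok = 22  [given at root]
2. n0.val = -8  [given at root]
3. n1.ok = 22  [S₀.val + 30]
4. n1.val = 5  [S₀.val * 3 + 29]
5. n2.ok = 19  [S₀.val + S₀.ok - 8]
6. n2.val = 1  [S₀.val - 4]
7. n3.cnt = 25  [terminal]
8. n4.lab = 1  [terminal]
9. n5.idx = -8  [S.val - 9]
10. n5.val = 17  [b.lab + S.ok - 3]
11. n6.env = 20  [terminal]
12. n5.key = 9  [E.idx + 17]
13. n2.idx = false  [E.key > 9]
14. n7.env = 14  [terminal]
15. n8.acc = -1  [S₀.ok * 2 - 45]
16. n9.env = false  [D.acc > -1]
17. n9.hot = "pk"  ["pk"]
18. n10.pre = "rw"  [terminal]
19. n11.lab = 18  [terminal]
20. n12.pre = "wk"  [terminal]
21. n9.val = 5  [b.lab * -1 + 23]
22. n8.hot = true  [true]
23. n8.lab = 29  [B.val + 24]
24. n8.sig = false  [D.acc > -1]
25. n1.idx = false  [S₀.val > 5]
26. n0.idx = true  [S₀.val > -9]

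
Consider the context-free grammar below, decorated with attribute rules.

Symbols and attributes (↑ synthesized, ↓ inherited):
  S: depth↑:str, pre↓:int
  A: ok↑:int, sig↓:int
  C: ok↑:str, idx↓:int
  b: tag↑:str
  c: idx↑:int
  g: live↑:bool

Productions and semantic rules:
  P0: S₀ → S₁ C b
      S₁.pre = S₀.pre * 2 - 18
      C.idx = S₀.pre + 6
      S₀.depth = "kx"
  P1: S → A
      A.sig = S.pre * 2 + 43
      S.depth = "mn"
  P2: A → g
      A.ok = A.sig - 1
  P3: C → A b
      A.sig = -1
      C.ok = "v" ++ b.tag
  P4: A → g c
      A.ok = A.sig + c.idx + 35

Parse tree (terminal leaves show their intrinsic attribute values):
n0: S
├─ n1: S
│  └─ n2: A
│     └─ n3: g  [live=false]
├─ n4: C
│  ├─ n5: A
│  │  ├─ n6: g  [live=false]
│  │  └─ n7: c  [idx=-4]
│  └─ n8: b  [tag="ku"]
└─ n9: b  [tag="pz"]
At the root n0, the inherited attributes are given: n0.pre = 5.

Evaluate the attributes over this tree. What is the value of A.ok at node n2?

1. n0.pre = 5  [given at root]
2. n1.pre = -8  [S₀.pre * 2 - 18]
3. n2.sig = 27  [S.pre * 2 + 43]
4. n3.live = false  [terminal]
5. n2.ok = 26  [A.sig - 1]
6. n1.depth = "mn"  ["mn"]
7. n4.idx = 11  [S₀.pre + 6]
8. n5.sig = -1  [-1]
9. n6.live = false  [terminal]
10. n7.idx = -4  [terminal]
11. n5.ok = 30  [A.sig + c.idx + 35]
12. n8.tag = "ku"  [terminal]
13. n4.ok = "vku"  ["v" ++ b.tag]
14. n9.tag = "pz"  [terminal]
15. n0.depth = "kx"  ["kx"]

26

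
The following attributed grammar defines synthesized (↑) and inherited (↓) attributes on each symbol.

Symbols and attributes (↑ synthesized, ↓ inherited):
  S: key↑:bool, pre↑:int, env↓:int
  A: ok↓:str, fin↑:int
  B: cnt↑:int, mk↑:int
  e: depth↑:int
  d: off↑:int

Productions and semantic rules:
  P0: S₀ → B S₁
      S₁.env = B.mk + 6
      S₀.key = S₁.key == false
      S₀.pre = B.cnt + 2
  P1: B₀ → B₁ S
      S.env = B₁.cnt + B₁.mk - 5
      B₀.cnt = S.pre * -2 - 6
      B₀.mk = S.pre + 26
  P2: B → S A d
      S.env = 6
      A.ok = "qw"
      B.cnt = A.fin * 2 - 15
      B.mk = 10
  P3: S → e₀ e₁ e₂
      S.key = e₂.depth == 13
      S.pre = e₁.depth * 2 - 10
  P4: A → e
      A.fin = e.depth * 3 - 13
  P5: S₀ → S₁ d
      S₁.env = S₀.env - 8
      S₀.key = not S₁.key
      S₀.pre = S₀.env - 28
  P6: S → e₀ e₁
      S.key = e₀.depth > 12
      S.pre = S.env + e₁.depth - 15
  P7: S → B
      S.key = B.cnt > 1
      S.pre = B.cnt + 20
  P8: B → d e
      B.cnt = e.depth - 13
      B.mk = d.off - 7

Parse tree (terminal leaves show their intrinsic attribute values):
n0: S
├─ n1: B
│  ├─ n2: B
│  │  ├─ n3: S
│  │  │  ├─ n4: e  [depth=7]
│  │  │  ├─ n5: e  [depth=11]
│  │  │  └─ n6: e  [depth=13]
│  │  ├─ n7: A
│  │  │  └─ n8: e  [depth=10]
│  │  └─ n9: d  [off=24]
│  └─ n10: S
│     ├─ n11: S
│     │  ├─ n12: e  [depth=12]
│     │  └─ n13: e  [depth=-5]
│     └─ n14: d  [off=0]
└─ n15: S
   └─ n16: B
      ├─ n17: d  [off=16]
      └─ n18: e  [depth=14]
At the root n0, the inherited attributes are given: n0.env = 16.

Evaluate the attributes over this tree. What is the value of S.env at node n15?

28

1. n0.env = 16  [given at root]
2. n3.env = 6  [6]
3. n4.depth = 7  [terminal]
4. n5.depth = 11  [terminal]
5. n6.depth = 13  [terminal]
6. n3.key = true  [e₂.depth == 13]
7. n3.pre = 12  [e₁.depth * 2 - 10]
8. n7.ok = "qw"  ["qw"]
9. n8.depth = 10  [terminal]
10. n7.fin = 17  [e.depth * 3 - 13]
11. n9.off = 24  [terminal]
12. n2.cnt = 19  [A.fin * 2 - 15]
13. n2.mk = 10  [10]
14. n10.env = 24  [B₁.cnt + B₁.mk - 5]
15. n11.env = 16  [S₀.env - 8]
16. n12.depth = 12  [terminal]
17. n13.depth = -5  [terminal]
18. n11.key = false  [e₀.depth > 12]
19. n11.pre = -4  [S.env + e₁.depth - 15]
20. n14.off = 0  [terminal]
21. n10.key = true  [not S₁.key]
22. n10.pre = -4  [S₀.env - 28]
23. n1.cnt = 2  [S.pre * -2 - 6]
24. n1.mk = 22  [S.pre + 26]
25. n15.env = 28  [B.mk + 6]
26. n17.off = 16  [terminal]
27. n18.depth = 14  [terminal]
28. n16.cnt = 1  [e.depth - 13]
29. n16.mk = 9  [d.off - 7]
30. n15.key = false  [B.cnt > 1]
31. n15.pre = 21  [B.cnt + 20]
32. n0.key = true  [S₁.key == false]
33. n0.pre = 4  [B.cnt + 2]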